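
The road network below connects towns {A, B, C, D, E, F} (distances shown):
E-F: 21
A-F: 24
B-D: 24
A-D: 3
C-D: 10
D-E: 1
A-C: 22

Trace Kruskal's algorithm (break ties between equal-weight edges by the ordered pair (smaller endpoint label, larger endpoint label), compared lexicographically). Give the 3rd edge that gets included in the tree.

Sort edges by weight, then run Kruskal:
D-E (1): add — endpoints in different components.
A-D (3): add — endpoints in different components.
C-D (10): add — endpoints in different components.
E-F (21): add — endpoints in different components.
A-C (22): skip — A and C already connected.
A-F (24): skip — A and F already connected.
B-D (24): add — endpoints in different components.
The 3rd edge added is C-D.

C-D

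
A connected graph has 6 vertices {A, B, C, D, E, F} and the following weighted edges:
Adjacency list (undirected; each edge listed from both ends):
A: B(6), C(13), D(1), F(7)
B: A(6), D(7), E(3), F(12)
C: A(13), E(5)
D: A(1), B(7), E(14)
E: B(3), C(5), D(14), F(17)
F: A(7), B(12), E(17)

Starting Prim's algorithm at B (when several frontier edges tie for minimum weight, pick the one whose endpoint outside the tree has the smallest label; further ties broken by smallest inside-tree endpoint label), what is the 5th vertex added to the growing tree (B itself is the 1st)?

Prim's algorithm from B:
Step 1: frontier [B—E 3, A—B 6, B—D 7, B—F 12] → take B—E (3); add E.
Step 2: frontier [A—B 6, B—D 7, B—F 12, C—E 5, D—E 14, E—F 17] → take C—E (5); add C.
Step 3: frontier [A—B 6, B—D 7, B—F 12, A—C 13, D—E 14, E—F 17] → take A—B (6); add A.
Step 4: frontier [A—D 1, A—F 7, B—D 7, B—F 12, D—E 14, E—F 17] → take A—D (1); add D.
Step 5: frontier [A—F 7, B—F 12, E—F 17] → take A—F (7); add F.
Vertex order: B, E, C, A, D, F. The 5th vertex is D.

D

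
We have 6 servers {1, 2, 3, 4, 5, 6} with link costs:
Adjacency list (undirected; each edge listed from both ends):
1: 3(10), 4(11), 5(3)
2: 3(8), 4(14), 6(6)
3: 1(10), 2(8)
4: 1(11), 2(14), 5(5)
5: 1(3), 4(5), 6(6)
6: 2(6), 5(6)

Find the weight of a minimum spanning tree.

28

Prim's algorithm from 6:
Step 1: cheapest edge leaving the tree is 2—6 (6); add 2.
Step 2: cheapest edge leaving the tree is 5—6 (6); add 5.
Step 3: cheapest edge leaving the tree is 1—5 (3); add 1.
Step 4: cheapest edge leaving the tree is 4—5 (5); add 4.
Step 5: cheapest edge leaving the tree is 2—3 (8); add 3.
MST edges: 2—6, 5—6, 1—5, 4—5, 2—3; total weight 6+6+3+5+8 = 28.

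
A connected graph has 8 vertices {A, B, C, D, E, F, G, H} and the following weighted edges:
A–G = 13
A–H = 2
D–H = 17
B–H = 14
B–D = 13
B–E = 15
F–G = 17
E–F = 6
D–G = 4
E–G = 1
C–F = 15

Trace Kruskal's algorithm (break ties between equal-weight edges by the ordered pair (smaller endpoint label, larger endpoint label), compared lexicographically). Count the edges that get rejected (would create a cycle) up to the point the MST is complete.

Kruskal: consider edges lightest-first.
E–G (1): add — endpoints in different components.
A–H (2): add — endpoints in different components.
D–G (4): add — endpoints in different components.
E–F (6): add — endpoints in different components.
A–G (13): add — endpoints in different components.
B–D (13): add — endpoints in different components.
B–H (14): skip — B and H already connected.
B–E (15): skip — B and E already connected.
C–F (15): add — endpoints in different components.
Edges rejected before the tree was complete: 2.

2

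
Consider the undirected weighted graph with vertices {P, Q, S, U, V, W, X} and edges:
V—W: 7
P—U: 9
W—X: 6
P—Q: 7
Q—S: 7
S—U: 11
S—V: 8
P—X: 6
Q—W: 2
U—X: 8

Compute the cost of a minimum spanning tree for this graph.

Kruskal: consider edges lightest-first.
Q—W (2): add — endpoints in different components.
P—X (6): add — endpoints in different components.
W—X (6): add — endpoints in different components.
P—Q (7): skip — Q and P already connected.
Q—S (7): add — endpoints in different components.
V—W (7): add — endpoints in different components.
S—V (8): skip — S and V already connected.
U—X (8): add — endpoints in different components.
MST edges: Q—W, P—X, W—X, Q—S, V—W, U—X; total weight 2+6+6+7+7+8 = 36.

36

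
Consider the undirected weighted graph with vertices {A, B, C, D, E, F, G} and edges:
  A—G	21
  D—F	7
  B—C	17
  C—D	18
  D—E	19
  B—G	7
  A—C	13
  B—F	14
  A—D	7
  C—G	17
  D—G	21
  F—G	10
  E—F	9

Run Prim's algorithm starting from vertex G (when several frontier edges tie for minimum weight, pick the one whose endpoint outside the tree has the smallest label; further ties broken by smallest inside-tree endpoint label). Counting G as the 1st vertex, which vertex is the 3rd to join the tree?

F

Prim, starting at G.
Step 1: cheapest edge leaving the tree is B—G (7); add B.
Step 2: cheapest edge leaving the tree is F—G (10); add F.
Step 3: cheapest edge leaving the tree is D—F (7); add D.
Step 4: cheapest edge leaving the tree is A—D (7); add A.
Step 5: cheapest edge leaving the tree is E—F (9); add E.
Step 6: cheapest edge leaving the tree is A—C (13); add C.
Vertex order: G, B, F, D, A, E, C. The 3rd vertex is F.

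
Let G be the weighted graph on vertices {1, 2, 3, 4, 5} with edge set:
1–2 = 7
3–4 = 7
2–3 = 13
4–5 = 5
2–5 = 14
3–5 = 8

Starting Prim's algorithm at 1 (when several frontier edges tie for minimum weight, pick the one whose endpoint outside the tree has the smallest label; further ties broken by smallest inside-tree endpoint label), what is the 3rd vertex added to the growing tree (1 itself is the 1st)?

3

Grow the tree from 1 using Prim:
Step 1: frontier [1–2 7] → take 1–2 (7); add 2.
Step 2: frontier [2–3 13, 2–5 14] → take 2–3 (13); add 3.
Step 3: frontier [2–5 14, 3–4 7, 3–5 8] → take 3–4 (7); add 4.
Step 4: frontier [2–5 14, 3–5 8, 4–5 5] → take 4–5 (5); add 5.
Vertex order: 1, 2, 3, 4, 5. The 3rd vertex is 3.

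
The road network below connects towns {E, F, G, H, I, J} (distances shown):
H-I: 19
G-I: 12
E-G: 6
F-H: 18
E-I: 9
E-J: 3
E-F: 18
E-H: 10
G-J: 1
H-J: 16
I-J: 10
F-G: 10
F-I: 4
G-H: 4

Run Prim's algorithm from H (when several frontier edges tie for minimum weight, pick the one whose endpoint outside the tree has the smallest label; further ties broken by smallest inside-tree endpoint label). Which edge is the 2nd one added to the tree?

G-J

Prim's algorithm from H:
Step 1: frontier [G-H 4, E-H 10, H-J 16, F-H 18, H-I 19] → take G-H (4); add G.
Step 2: frontier [G-J 1, E-G 6, F-G 10, G-I 12, E-H 10, H-J 16, F-H 18, H-I 19] → take G-J (1); add J.
Step 3: frontier [E-G 6, F-G 10, G-I 12, E-H 10, F-H 18, H-I 19, E-J 3, I-J 10] → take E-J (3); add E.
Step 4: frontier [E-I 9, E-F 18, F-G 10, G-I 12, F-H 18, H-I 19, I-J 10] → take E-I (9); add I.
Step 5: frontier [E-F 18, F-G 10, F-H 18, F-I 4] → take F-I (4); add F.
The 2nd edge added is G-J.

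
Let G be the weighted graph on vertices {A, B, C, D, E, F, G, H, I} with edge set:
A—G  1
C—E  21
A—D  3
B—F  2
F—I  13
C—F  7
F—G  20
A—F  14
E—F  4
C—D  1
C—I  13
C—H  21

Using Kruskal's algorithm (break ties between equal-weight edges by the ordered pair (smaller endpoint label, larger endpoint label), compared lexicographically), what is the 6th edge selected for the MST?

Kruskal: consider edges lightest-first.
A—G (1): add — endpoints in different components.
C—D (1): add — endpoints in different components.
B—F (2): add — endpoints in different components.
A—D (3): add — endpoints in different components.
E—F (4): add — endpoints in different components.
C—F (7): add — endpoints in different components.
C—I (13): add — endpoints in different components.
F—I (13): skip — F and I already connected.
A—F (14): skip — A and F already connected.
F—G (20): skip — F and G already connected.
C—E (21): skip — C and E already connected.
C—H (21): add — endpoints in different components.
The 6th edge added is C—F.

C-F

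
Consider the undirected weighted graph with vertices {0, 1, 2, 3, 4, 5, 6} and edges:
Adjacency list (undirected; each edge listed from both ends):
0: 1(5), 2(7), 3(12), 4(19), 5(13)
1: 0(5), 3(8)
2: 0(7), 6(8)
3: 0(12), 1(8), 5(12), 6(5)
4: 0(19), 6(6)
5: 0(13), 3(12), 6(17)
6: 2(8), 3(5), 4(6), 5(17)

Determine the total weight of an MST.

43

Kruskal: consider edges lightest-first.
0 1 (5): add. Components now {0,1} {2} {3} {4} {5} {6}
3 6 (5): add. Components now {0,1} {2} {3,6} {4} {5}
4 6 (6): add. Components now {0,1} {2} {3,4,6} {5}
0 2 (7): add. Components now {0,1,2} {3,4,6} {5}
1 3 (8): add. Components now {0,1,2,3,4,6} {5}
2 6 (8): skip — 2 and 6 already connected.
0 3 (12): skip — 0 and 3 already connected.
3 5 (12): add. Components now {0,1,2,3,4,5,6}
MST edges: 0 1, 3 6, 4 6, 0 2, 1 3, 3 5; total weight 5+5+6+7+8+12 = 43.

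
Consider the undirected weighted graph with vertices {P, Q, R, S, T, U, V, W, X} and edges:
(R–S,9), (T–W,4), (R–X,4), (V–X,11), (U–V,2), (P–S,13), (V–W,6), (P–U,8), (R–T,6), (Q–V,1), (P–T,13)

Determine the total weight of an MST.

40

Kruskal's algorithm — process edges by increasing weight (ties by edge label):
Q–V (1): add — endpoints in different components.
U–V (2): add — endpoints in different components.
R–X (4): add — endpoints in different components.
T–W (4): add — endpoints in different components.
R–T (6): add — endpoints in different components.
V–W (6): add — endpoints in different components.
P–U (8): add — endpoints in different components.
R–S (9): add — endpoints in different components.
MST edges: Q–V, U–V, R–X, T–W, R–T, V–W, P–U, R–S; total weight 1+2+4+4+6+6+8+9 = 40.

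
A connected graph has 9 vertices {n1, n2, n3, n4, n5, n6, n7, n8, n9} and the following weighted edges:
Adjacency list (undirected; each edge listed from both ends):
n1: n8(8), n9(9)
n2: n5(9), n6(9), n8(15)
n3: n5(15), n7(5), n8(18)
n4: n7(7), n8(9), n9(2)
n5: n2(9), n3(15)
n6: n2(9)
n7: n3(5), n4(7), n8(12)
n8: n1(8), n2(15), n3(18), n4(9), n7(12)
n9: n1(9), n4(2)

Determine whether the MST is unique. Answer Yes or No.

No

Kruskal: consider edges lightest-first.
n4-n9 (2): add — endpoints in different components.
n3-n7 (5): add — endpoints in different components.
n4-n7 (7): add — endpoints in different components.
n1-n8 (8): add — endpoints in different components.
n1-n9 (9): add — endpoints in different components.
n2-n5 (9): add — endpoints in different components.
n2-n6 (9): add — endpoints in different components.
n4-n8 (9): skip — n4 and n8 already connected.
n7-n8 (12): skip — n7 and n8 already connected.
n2-n8 (15): add — endpoints in different components.
Non-tree edge n3-n5 has weight 15, equal to the heaviest edge on its tree cycle — swapping gives another MST of the same weight. Not unique.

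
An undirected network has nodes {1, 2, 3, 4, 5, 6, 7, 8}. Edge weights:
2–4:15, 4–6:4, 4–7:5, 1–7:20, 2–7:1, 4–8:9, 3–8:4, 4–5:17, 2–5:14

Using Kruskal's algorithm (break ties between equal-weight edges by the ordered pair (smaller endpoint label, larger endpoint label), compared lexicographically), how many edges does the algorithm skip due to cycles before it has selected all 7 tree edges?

2

Kruskal's algorithm — process edges by increasing weight (ties by edge label):
2–7 (1): add — endpoints in different components.
3–8 (4): add — endpoints in different components.
4–6 (4): add — endpoints in different components.
4–7 (5): add — endpoints in different components.
4–8 (9): add — endpoints in different components.
2–5 (14): add — endpoints in different components.
2–4 (15): skip — 2 and 4 already connected.
4–5 (17): skip — 4 and 5 already connected.
1–7 (20): add — endpoints in different components.
Edges rejected before the tree was complete: 2.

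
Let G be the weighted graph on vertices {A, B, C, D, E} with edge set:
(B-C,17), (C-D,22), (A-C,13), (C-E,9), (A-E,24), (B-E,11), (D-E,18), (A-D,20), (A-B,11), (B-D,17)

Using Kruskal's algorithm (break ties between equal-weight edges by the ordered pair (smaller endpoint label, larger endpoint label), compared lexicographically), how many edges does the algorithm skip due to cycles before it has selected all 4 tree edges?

2

Kruskal's algorithm — process edges by increasing weight (ties by edge label):
C-E (9): add. Components now {A} {B} {C,E} {D}
A-B (11): add. Components now {A,B} {C,E} {D}
B-E (11): add. Components now {A,B,C,E} {D}
A-C (13): skip — A and C already connected.
B-C (17): skip — B and C already connected.
B-D (17): add. Components now {A,B,C,D,E}
Edges rejected before the tree was complete: 2.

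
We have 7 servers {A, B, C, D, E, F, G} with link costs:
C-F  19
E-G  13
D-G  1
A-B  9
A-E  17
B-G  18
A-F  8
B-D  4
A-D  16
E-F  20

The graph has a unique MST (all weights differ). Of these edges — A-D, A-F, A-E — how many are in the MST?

Kruskal: consider edges lightest-first.
D-G (1): add. Components now {A} {B} {C} {D,G} {E} {F}
B-D (4): add. Components now {A} {B,D,G} {C} {E} {F}
A-F (8): add. Components now {A,F} {B,D,G} {C} {E}
A-B (9): add. Components now {A,B,D,F,G} {C} {E}
E-G (13): add. Components now {A,B,D,E,F,G} {C}
A-D (16): skip — A and D already connected.
A-E (17): skip — A and E already connected.
B-G (18): skip — B and G already connected.
C-F (19): add. Components now {A,B,C,D,E,F,G}
MST edge set: {D-G, B-D, A-F, A-B, E-G, C-F}.
Of the listed edges, {A-F} are in the MST → 1.

1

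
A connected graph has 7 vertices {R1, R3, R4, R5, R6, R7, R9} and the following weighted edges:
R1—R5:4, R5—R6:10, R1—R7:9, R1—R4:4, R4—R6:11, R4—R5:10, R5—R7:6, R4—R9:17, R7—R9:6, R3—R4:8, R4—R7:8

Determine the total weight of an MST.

Prim, starting at R3.
Step 1: cheapest edge leaving the tree is R3—R4 (8); add R4.
Step 2: cheapest edge leaving the tree is R1—R4 (4); add R1.
Step 3: cheapest edge leaving the tree is R1—R5 (4); add R5.
Step 4: cheapest edge leaving the tree is R5—R7 (6); add R7.
Step 5: cheapest edge leaving the tree is R7—R9 (6); add R9.
Step 6: cheapest edge leaving the tree is R5—R6 (10); add R6.
MST edges: R3—R4, R1—R4, R1—R5, R5—R7, R7—R9, R5—R6; total weight 8+4+4+6+6+10 = 38.

38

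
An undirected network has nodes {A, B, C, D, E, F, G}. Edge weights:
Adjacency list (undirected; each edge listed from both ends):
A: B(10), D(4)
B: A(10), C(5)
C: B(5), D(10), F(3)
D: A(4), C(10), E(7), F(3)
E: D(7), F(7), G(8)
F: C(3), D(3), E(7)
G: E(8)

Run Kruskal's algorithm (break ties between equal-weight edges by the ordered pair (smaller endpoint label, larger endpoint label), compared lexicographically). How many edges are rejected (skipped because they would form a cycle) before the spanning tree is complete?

1

Sort edges by weight, then run Kruskal:
C–F (3): add. Components now {A} {B} {C,F} {D} {E} {G}
D–F (3): add. Components now {A} {B} {C,D,F} {E} {G}
A–D (4): add. Components now {A,C,D,F} {B} {E} {G}
B–C (5): add. Components now {A,B,C,D,F} {E} {G}
D–E (7): add. Components now {A,B,C,D,E,F} {G}
E–F (7): skip — E and F already connected.
E–G (8): add. Components now {A,B,C,D,E,F,G}
Edges rejected before the tree was complete: 1.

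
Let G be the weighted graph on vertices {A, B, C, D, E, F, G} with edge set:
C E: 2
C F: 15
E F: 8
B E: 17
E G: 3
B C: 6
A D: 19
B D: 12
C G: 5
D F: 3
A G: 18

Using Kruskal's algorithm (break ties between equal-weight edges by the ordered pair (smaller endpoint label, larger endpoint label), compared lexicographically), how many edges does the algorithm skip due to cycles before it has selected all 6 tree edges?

Kruskal: consider edges lightest-first.
C E (2): add. Components now {A} {B} {C,E} {D} {F} {G}
D F (3): add. Components now {A} {B} {C,E} {D,F} {G}
E G (3): add. Components now {A} {B} {C,E,G} {D,F}
C G (5): skip — C and G already connected.
B C (6): add. Components now {A} {B,C,E,G} {D,F}
E F (8): add. Components now {A} {B,C,D,E,F,G}
B D (12): skip — B and D already connected.
C F (15): skip — C and F already connected.
B E (17): skip — B and E already connected.
A G (18): add. Components now {A,B,C,D,E,F,G}
Edges rejected before the tree was complete: 4.

4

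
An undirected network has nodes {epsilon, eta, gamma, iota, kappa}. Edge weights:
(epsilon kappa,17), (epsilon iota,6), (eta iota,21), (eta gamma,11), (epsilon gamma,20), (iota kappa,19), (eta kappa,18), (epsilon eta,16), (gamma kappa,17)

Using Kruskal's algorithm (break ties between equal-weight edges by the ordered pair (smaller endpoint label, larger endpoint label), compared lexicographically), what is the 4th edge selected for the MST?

epsilon-kappa

Kruskal: consider edges lightest-first.
epsilon iota (6): add — endpoints in different components.
eta gamma (11): add — endpoints in different components.
epsilon eta (16): add — endpoints in different components.
epsilon kappa (17): add — endpoints in different components.
The 4th edge added is epsilon kappa.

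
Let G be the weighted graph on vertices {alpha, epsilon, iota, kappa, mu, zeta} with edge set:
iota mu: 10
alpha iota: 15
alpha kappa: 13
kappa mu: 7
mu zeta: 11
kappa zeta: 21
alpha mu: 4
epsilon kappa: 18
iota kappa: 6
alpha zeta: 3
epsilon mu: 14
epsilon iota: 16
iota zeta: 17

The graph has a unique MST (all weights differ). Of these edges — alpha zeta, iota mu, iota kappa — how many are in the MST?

2

Kruskal: consider edges lightest-first.
alpha zeta (3): add. Components now {epsilon} {alpha,zeta} {kappa} {iota} {mu}
alpha mu (4): add. Components now {epsilon} {alpha,mu,zeta} {kappa} {iota}
iota kappa (6): add. Components now {epsilon} {alpha,mu,zeta} {iota,kappa}
kappa mu (7): add. Components now {epsilon} {alpha,iota,kappa,mu,zeta}
iota mu (10): skip — iota and mu already connected.
mu zeta (11): skip — zeta and mu already connected.
alpha kappa (13): skip — alpha and kappa already connected.
epsilon mu (14): add. Components now {alpha,epsilon,iota,kappa,mu,zeta}
MST edge set: {alpha zeta, alpha mu, iota kappa, kappa mu, epsilon mu}.
Of the listed edges, {alpha zeta, iota kappa} are in the MST → 2.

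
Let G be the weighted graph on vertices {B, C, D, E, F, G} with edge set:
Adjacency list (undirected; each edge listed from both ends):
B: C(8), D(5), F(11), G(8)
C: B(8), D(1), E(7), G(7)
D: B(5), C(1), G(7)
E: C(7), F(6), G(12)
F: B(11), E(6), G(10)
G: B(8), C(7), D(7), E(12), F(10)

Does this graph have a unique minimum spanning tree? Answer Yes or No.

Sort edges by weight, then run Kruskal:
C–D (1): add — endpoints in different components.
B–D (5): add — endpoints in different components.
E–F (6): add — endpoints in different components.
C–E (7): add — endpoints in different components.
C–G (7): add — endpoints in different components.
Non-tree edge D–G has weight 7, equal to the heaviest edge on its tree cycle — swapping gives another MST of the same weight. Not unique.

No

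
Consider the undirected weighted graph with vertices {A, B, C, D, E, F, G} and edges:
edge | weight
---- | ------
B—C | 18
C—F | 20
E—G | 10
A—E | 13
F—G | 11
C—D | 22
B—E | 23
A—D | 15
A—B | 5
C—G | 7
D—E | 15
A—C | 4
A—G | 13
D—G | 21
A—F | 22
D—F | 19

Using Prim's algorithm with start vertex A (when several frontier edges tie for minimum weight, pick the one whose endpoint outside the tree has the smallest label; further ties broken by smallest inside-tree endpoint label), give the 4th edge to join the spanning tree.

Prim, starting at A.
Step 1: cheapest edge leaving the tree is A—C (4); add C.
Step 2: cheapest edge leaving the tree is A—B (5); add B.
Step 3: cheapest edge leaving the tree is C—G (7); add G.
Step 4: cheapest edge leaving the tree is E—G (10); add E.
Step 5: cheapest edge leaving the tree is F—G (11); add F.
Step 6: cheapest edge leaving the tree is A—D (15); add D.
The 4th edge added is E—G.

E-G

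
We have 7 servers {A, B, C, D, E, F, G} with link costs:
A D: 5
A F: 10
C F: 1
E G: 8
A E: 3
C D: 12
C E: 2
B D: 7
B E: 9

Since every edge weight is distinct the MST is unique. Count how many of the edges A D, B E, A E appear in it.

2

Kruskal: consider edges lightest-first.
C F (1): add. Components now {A} {B} {C,F} {D} {E} {G}
C E (2): add. Components now {A} {B} {C,E,F} {D} {G}
A E (3): add. Components now {A,C,E,F} {B} {D} {G}
A D (5): add. Components now {A,C,D,E,F} {B} {G}
B D (7): add. Components now {A,B,C,D,E,F} {G}
E G (8): add. Components now {A,B,C,D,E,F,G}
MST edge set: {C F, C E, A E, A D, B D, E G}.
Of the listed edges, {A D, A E} are in the MST → 2.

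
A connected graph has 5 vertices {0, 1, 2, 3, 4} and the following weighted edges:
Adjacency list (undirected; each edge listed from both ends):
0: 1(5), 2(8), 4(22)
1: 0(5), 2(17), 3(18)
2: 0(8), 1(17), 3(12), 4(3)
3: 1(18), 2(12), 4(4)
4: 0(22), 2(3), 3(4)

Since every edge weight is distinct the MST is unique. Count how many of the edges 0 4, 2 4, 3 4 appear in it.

Sort edges by weight, then run Kruskal:
2 4 (3): add — endpoints in different components.
3 4 (4): add — endpoints in different components.
0 1 (5): add — endpoints in different components.
0 2 (8): add — endpoints in different components.
MST edge set: {2 4, 3 4, 0 1, 0 2}.
Of the listed edges, {2 4, 3 4} are in the MST → 2.

2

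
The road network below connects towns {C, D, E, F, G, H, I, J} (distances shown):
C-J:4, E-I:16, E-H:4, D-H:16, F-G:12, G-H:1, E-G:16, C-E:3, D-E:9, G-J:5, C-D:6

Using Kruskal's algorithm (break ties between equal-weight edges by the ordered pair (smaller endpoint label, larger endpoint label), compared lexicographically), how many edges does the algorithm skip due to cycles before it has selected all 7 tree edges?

Sort edges by weight, then run Kruskal:
G-H (1): add — endpoints in different components.
C-E (3): add — endpoints in different components.
C-J (4): add — endpoints in different components.
E-H (4): add — endpoints in different components.
G-J (5): skip — G and J already connected.
C-D (6): add — endpoints in different components.
D-E (9): skip — D and E already connected.
F-G (12): add — endpoints in different components.
D-H (16): skip — D and H already connected.
E-G (16): skip — E and G already connected.
E-I (16): add — endpoints in different components.
Edges rejected before the tree was complete: 4.

4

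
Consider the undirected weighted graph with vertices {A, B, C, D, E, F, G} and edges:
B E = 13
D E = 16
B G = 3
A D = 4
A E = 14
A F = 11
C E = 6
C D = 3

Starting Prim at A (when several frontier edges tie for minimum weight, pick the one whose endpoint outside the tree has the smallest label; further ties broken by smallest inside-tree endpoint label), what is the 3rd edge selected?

C-E

Prim's algorithm from A:
Step 1: cheapest edge leaving the tree is A D (4); add D.
Step 2: cheapest edge leaving the tree is C D (3); add C.
Step 3: cheapest edge leaving the tree is C E (6); add E.
Step 4: cheapest edge leaving the tree is A F (11); add F.
Step 5: cheapest edge leaving the tree is B E (13); add B.
Step 6: cheapest edge leaving the tree is B G (3); add G.
The 3rd edge added is C E.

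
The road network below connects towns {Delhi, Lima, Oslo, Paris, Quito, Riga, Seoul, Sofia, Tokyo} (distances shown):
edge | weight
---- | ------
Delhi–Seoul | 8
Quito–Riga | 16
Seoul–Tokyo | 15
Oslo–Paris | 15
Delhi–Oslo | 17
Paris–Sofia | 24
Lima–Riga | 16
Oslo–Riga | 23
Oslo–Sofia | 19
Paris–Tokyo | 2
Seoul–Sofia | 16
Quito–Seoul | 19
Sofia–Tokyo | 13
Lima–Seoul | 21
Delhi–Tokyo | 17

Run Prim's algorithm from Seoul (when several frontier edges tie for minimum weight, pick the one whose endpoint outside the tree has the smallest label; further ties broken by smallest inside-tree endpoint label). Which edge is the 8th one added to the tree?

Lima-Riga

Grow the tree from Seoul using Prim:
Step 1: cheapest edge leaving the tree is Delhi–Seoul (8); add Delhi.
Step 2: cheapest edge leaving the tree is Seoul–Tokyo (15); add Tokyo.
Step 3: cheapest edge leaving the tree is Paris–Tokyo (2); add Paris.
Step 4: cheapest edge leaving the tree is Sofia–Tokyo (13); add Sofia.
Step 5: cheapest edge leaving the tree is Oslo–Paris (15); add Oslo.
Step 6: cheapest edge leaving the tree is Quito–Seoul (19); add Quito.
Step 7: cheapest edge leaving the tree is Quito–Riga (16); add Riga.
Step 8: cheapest edge leaving the tree is Lima–Riga (16); add Lima.
The 8th edge added is Lima–Riga.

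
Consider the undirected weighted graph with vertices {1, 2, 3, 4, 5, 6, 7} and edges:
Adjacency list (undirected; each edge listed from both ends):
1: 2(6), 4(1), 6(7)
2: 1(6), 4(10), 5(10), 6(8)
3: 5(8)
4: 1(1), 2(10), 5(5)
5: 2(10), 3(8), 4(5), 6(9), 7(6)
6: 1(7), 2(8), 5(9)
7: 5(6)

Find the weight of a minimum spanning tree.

33

Prim, starting at 4.
Step 1: cheapest edge leaving the tree is 1-4 (1); add 1.
Step 2: cheapest edge leaving the tree is 4-5 (5); add 5.
Step 3: cheapest edge leaving the tree is 1-2 (6); add 2.
Step 4: cheapest edge leaving the tree is 5-7 (6); add 7.
Step 5: cheapest edge leaving the tree is 1-6 (7); add 6.
Step 6: cheapest edge leaving the tree is 3-5 (8); add 3.
MST edges: 1-4, 4-5, 1-2, 5-7, 1-6, 3-5; total weight 1+5+6+6+7+8 = 33.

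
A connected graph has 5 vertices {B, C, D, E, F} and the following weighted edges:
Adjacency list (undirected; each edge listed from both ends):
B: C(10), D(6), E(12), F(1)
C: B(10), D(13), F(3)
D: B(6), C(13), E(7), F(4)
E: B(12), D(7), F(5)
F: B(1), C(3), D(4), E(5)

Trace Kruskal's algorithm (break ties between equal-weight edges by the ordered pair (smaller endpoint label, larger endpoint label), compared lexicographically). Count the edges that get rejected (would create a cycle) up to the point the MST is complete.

0

Sort edges by weight, then run Kruskal:
B-F (1): add — endpoints in different components.
C-F (3): add — endpoints in different components.
D-F (4): add — endpoints in different components.
E-F (5): add — endpoints in different components.
Edges rejected before the tree was complete: 0.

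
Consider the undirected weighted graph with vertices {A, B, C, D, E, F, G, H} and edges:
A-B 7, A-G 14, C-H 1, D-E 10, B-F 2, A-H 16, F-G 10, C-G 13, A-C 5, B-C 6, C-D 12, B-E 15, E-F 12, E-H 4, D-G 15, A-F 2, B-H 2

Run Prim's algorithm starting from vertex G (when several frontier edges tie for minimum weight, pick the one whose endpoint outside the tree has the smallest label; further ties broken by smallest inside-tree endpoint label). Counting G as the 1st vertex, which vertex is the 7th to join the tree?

Prim, starting at G.
Step 1: cheapest edge leaving the tree is F-G (10); add F.
Step 2: cheapest edge leaving the tree is A-F (2); add A.
Step 3: cheapest edge leaving the tree is B-F (2); add B.
Step 4: cheapest edge leaving the tree is B-H (2); add H.
Step 5: cheapest edge leaving the tree is C-H (1); add C.
Step 6: cheapest edge leaving the tree is E-H (4); add E.
Step 7: cheapest edge leaving the tree is D-E (10); add D.
Vertex order: G, F, A, B, H, C, E, D. The 7th vertex is E.

E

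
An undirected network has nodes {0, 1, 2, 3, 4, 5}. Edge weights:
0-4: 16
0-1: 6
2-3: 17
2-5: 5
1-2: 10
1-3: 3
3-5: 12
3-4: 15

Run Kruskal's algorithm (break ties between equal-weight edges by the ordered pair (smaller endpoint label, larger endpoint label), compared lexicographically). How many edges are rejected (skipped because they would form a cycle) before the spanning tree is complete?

Kruskal: consider edges lightest-first.
1-3 (3): add. Components now {0} {1,3} {2} {4} {5}
2-5 (5): add. Components now {0} {1,3} {2,5} {4}
0-1 (6): add. Components now {0,1,3} {2,5} {4}
1-2 (10): add. Components now {0,1,2,3,5} {4}
3-5 (12): skip — 3 and 5 already connected.
3-4 (15): add. Components now {0,1,2,3,4,5}
Edges rejected before the tree was complete: 1.

1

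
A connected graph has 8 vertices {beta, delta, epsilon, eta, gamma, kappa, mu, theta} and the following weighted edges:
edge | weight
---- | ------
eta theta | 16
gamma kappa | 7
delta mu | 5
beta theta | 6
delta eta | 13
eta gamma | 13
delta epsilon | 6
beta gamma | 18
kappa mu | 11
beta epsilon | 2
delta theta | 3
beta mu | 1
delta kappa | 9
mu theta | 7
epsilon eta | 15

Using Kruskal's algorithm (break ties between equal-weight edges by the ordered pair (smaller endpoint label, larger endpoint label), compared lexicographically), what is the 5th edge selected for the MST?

gamma-kappa

Kruskal's algorithm — process edges by increasing weight (ties by edge label):
beta mu (1): add — endpoints in different components.
beta epsilon (2): add — endpoints in different components.
delta theta (3): add — endpoints in different components.
delta mu (5): add — endpoints in different components.
beta theta (6): skip — beta and theta already connected.
delta epsilon (6): skip — delta and epsilon already connected.
gamma kappa (7): add — endpoints in different components.
mu theta (7): skip — mu and theta already connected.
delta kappa (9): add — endpoints in different components.
kappa mu (11): skip — kappa and mu already connected.
delta eta (13): add — endpoints in different components.
The 5th edge added is gamma kappa.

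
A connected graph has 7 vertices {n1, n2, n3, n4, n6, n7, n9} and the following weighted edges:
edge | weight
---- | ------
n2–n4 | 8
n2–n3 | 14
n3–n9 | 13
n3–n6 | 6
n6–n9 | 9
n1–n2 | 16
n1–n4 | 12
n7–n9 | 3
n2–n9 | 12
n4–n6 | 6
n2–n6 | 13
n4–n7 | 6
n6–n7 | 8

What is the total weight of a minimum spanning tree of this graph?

Kruskal: consider edges lightest-first.
n7–n9 (3): add — endpoints in different components.
n3–n6 (6): add — endpoints in different components.
n4–n6 (6): add — endpoints in different components.
n4–n7 (6): add — endpoints in different components.
n2–n4 (8): add — endpoints in different components.
n6–n7 (8): skip — n6 and n7 already connected.
n6–n9 (9): skip — n9 and n6 already connected.
n1–n4 (12): add — endpoints in different components.
MST edges: n7–n9, n3–n6, n4–n6, n4–n7, n2–n4, n1–n4; total weight 3+6+6+6+8+12 = 41.

41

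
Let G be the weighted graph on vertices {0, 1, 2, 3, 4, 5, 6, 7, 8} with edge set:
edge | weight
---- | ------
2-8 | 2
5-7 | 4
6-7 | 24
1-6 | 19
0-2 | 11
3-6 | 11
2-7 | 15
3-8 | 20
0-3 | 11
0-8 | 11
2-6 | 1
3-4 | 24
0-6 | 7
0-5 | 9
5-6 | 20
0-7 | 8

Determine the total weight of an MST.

76

Sort edges by weight, then run Kruskal:
2-6 (1): add — endpoints in different components.
2-8 (2): add — endpoints in different components.
5-7 (4): add — endpoints in different components.
0-6 (7): add — endpoints in different components.
0-7 (8): add — endpoints in different components.
0-5 (9): skip — 0 and 5 already connected.
0-2 (11): skip — 0 and 2 already connected.
0-3 (11): add — endpoints in different components.
0-8 (11): skip — 0 and 8 already connected.
3-6 (11): skip — 3 and 6 already connected.
2-7 (15): skip — 2 and 7 already connected.
1-6 (19): add — endpoints in different components.
3-8 (20): skip — 3 and 8 already connected.
5-6 (20): skip — 5 and 6 already connected.
3-4 (24): add — endpoints in different components.
MST edges: 2-6, 2-8, 5-7, 0-6, 0-7, 0-3, 1-6, 3-4; total weight 1+2+4+7+8+11+19+24 = 76.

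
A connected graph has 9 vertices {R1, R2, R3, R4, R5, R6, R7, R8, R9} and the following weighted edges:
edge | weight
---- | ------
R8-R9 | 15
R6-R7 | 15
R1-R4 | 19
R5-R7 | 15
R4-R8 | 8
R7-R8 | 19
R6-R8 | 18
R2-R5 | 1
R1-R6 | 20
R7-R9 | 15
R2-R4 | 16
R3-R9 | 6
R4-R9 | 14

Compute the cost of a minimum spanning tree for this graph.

93

Sort edges by weight, then run Kruskal:
R2-R5 (1): add — endpoints in different components.
R3-R9 (6): add — endpoints in different components.
R4-R8 (8): add — endpoints in different components.
R4-R9 (14): add — endpoints in different components.
R5-R7 (15): add — endpoints in different components.
R6-R7 (15): add — endpoints in different components.
R7-R9 (15): add — endpoints in different components.
R8-R9 (15): skip — R9 and R8 already connected.
R2-R4 (16): skip — R4 and R2 already connected.
R6-R8 (18): skip — R6 and R8 already connected.
R1-R4 (19): add — endpoints in different components.
MST edges: R2-R5, R3-R9, R4-R8, R4-R9, R5-R7, R6-R7, R7-R9, R1-R4; total weight 1+6+8+14+15+15+15+19 = 93.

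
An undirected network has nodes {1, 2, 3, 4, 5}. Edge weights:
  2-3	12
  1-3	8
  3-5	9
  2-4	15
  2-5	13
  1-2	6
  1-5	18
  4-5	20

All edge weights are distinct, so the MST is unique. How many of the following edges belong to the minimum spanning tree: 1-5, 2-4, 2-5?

1

Sort edges by weight, then run Kruskal:
1-2 (6): add — endpoints in different components.
1-3 (8): add — endpoints in different components.
3-5 (9): add — endpoints in different components.
2-3 (12): skip — 2 and 3 already connected.
2-5 (13): skip — 2 and 5 already connected.
2-4 (15): add — endpoints in different components.
MST edge set: {1-2, 1-3, 3-5, 2-4}.
Of the listed edges, {2-4} are in the MST → 1.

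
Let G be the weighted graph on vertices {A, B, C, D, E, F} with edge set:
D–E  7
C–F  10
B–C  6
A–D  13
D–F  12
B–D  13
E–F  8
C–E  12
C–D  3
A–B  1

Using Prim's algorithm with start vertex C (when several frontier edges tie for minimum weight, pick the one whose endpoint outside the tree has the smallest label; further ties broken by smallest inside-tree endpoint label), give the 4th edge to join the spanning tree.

Grow the tree from C using Prim:
Step 1: frontier [C–D 3, B–C 6, C–F 10, C–E 12] → take C–D (3); add D.
Step 2: frontier [B–C 6, C–F 10, C–E 12, D–E 7, D–F 12, A–D 13, B–D 13] → take B–C (6); add B.
Step 3: frontier [A–B 1, C–F 10, C–E 12, D–E 7, D–F 12, A–D 13] → take A–B (1); add A.
Step 4: frontier [C–F 10, C–E 12, D–E 7, D–F 12] → take D–E (7); add E.
Step 5: frontier [C–F 10, D–F 12, E–F 8] → take E–F (8); add F.
The 4th edge added is D–E.

D-E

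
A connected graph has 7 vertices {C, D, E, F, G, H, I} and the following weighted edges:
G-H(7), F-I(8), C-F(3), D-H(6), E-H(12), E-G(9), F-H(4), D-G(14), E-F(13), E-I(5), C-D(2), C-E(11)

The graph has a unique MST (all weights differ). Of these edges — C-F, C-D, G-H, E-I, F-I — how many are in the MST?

5

Kruskal: consider edges lightest-first.
C-D (2): add — endpoints in different components.
C-F (3): add — endpoints in different components.
F-H (4): add — endpoints in different components.
E-I (5): add — endpoints in different components.
D-H (6): skip — D and H already connected.
G-H (7): add — endpoints in different components.
F-I (8): add — endpoints in different components.
MST edge set: {C-D, C-F, F-H, E-I, G-H, F-I}.
Of the listed edges, {C-F, C-D, G-H, E-I, F-I} are in the MST → 5.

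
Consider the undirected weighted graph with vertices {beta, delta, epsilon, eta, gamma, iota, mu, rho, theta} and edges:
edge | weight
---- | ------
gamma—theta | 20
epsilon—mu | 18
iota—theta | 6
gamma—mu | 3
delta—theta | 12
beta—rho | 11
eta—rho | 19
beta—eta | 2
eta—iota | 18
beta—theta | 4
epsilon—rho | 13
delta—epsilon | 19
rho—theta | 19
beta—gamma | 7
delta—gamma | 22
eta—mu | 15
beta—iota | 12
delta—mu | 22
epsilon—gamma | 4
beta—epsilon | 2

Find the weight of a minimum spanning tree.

Kruskal: consider edges lightest-first.
beta—epsilon (2): add — endpoints in different components.
beta—eta (2): add — endpoints in different components.
gamma—mu (3): add — endpoints in different components.
beta—theta (4): add — endpoints in different components.
epsilon—gamma (4): add — endpoints in different components.
iota—theta (6): add — endpoints in different components.
beta—gamma (7): skip — beta and gamma already connected.
beta—rho (11): add — endpoints in different components.
beta—iota (12): skip — iota and beta already connected.
delta—theta (12): add — endpoints in different components.
MST edges: beta—epsilon, beta—eta, gamma—mu, beta—theta, epsilon—gamma, iota—theta, beta—rho, delta—theta; total weight 2+2+3+4+4+6+11+12 = 44.

44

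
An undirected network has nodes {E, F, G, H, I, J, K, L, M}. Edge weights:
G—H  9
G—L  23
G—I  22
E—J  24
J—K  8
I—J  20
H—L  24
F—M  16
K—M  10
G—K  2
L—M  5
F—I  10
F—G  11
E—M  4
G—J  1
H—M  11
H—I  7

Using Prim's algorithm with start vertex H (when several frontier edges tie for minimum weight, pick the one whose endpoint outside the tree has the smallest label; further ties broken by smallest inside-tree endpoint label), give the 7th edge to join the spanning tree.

Prim, starting at H.
Step 1: cheapest edge leaving the tree is H—I (7); add I.
Step 2: cheapest edge leaving the tree is G—H (9); add G.
Step 3: cheapest edge leaving the tree is G—J (1); add J.
Step 4: cheapest edge leaving the tree is G—K (2); add K.
Step 5: cheapest edge leaving the tree is F—I (10); add F.
Step 6: cheapest edge leaving the tree is K—M (10); add M.
Step 7: cheapest edge leaving the tree is E—M (4); add E.
Step 8: cheapest edge leaving the tree is L—M (5); add L.
The 7th edge added is E—M.

E-M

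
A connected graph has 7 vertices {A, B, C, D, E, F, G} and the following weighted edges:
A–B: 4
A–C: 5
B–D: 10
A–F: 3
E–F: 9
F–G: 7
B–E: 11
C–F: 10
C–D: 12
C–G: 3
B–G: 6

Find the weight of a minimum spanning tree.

Kruskal: consider edges lightest-first.
A–F (3): add. Components now {A,F} {B} {C} {D} {E} {G}
C–G (3): add. Components now {A,F} {B} {C,G} {D} {E}
A–B (4): add. Components now {A,B,F} {C,G} {D} {E}
A–C (5): add. Components now {A,B,C,F,G} {D} {E}
B–G (6): skip — B and G already connected.
F–G (7): skip — F and G already connected.
E–F (9): add. Components now {A,B,C,E,F,G} {D}
B–D (10): add. Components now {A,B,C,D,E,F,G}
MST edges: A–F, C–G, A–B, A–C, E–F, B–D; total weight 3+3+4+5+9+10 = 34.

34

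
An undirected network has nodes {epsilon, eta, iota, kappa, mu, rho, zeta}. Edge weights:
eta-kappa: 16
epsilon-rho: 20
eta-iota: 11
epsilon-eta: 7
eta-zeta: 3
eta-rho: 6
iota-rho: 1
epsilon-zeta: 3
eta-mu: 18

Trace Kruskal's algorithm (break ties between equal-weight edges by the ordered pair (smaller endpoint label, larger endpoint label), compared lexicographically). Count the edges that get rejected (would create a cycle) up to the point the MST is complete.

Kruskal: consider edges lightest-first.
iota-rho (1): add. Components now {eta} {kappa} {epsilon} {iota,rho} {zeta} {mu}
epsilon-zeta (3): add. Components now {eta} {kappa} {epsilon,zeta} {iota,rho} {mu}
eta-zeta (3): add. Components now {epsilon,eta,zeta} {kappa} {iota,rho} {mu}
eta-rho (6): add. Components now {epsilon,eta,iota,rho,zeta} {kappa} {mu}
epsilon-eta (7): skip — eta and epsilon already connected.
eta-iota (11): skip — eta and iota already connected.
eta-kappa (16): add. Components now {epsilon,eta,iota,kappa,rho,zeta} {mu}
eta-mu (18): add. Components now {epsilon,eta,iota,kappa,mu,rho,zeta}
Edges rejected before the tree was complete: 2.

2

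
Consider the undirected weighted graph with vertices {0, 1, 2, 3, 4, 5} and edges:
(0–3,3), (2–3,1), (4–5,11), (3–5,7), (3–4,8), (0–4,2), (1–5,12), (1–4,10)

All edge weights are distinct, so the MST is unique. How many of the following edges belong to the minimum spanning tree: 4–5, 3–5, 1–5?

Kruskal: consider edges lightest-first.
2–3 (1): add — endpoints in different components.
0–4 (2): add — endpoints in different components.
0–3 (3): add — endpoints in different components.
3–5 (7): add — endpoints in different components.
3–4 (8): skip — 3 and 4 already connected.
1–4 (10): add — endpoints in different components.
MST edge set: {2–3, 0–4, 0–3, 3–5, 1–4}.
Of the listed edges, {3–5} are in the MST → 1.

1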